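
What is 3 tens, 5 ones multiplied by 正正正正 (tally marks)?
Convert 3 tens, 5 ones (place-value notation) → 3×10 + 5 = 35 (decimal)
Convert 正正正正 (tally marks) → 5 + 5 + 5 + 5 = 20 (decimal)
Compute 35 × 20 = 700
700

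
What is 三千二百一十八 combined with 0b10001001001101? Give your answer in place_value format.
Convert 三千二百一十八 (Chinese numeral) → 3×1000 + 2×100 + 1×10 + 8 = 3218 (decimal)
Convert 0b10001001001101 (binary) → 8192 + 512 + 64 + 8 + 4 + 1 = 8781 (decimal)
Compute 3218 + 8781 = 11999
Convert 11999 (decimal) → 11999 = 11×1000 + 9×100 + 9×10 + 9 → 11 thousands, 9 hundreds, 9 tens, 9 ones (place-value notation)
11 thousands, 9 hundreds, 9 tens, 9 ones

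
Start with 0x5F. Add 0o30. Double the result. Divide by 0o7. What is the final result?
Convert 0x5F (hexadecimal) → 5×16 + 15 = 95 (decimal)
Start: 95
Convert 0o30 (octal) → 3×8 = 24 (decimal)
95 + 24 = 119
119 × 2 = 238
Convert 0o7 (octal) → 7 (decimal)
238 ÷ 7 = 34
34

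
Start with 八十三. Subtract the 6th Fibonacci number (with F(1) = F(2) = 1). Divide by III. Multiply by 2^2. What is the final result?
Convert 八十三 (Chinese numeral) → 8×10 + 3 = 83 (decimal)
Start: 83
Convert the 6th Fibonacci number (with F(1) = F(2) = 1) (Fibonacci index) → 1, 1, 2, 3, 5, 8 → 8 (decimal)
83 - 8 = 75
Convert III (Roman numeral) → 1 + 1 + 1 = 3 (decimal)
75 ÷ 3 = 25
Convert 2^2 (power) → 4 (decimal)
25 × 4 = 100
100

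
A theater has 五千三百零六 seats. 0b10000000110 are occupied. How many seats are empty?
Convert 五千三百零六 (Chinese numeral) → 5×1000 + 3×100 + 6 = 5306 (decimal)
Convert 0b10000000110 (binary) → 1024 + 4 + 2 = 1030 (decimal)
Compute 5306 - 1030 = 4276
4276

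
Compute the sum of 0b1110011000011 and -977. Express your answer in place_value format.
Convert 0b1110011000011 (binary) → 4096 + 2048 + 1024 + 128 + 64 + 2 + 1 = 7363 (decimal)
Compute 7363 + -977 = 6386
Convert 6386 (decimal) → 6386 = 6×1000 + 3×100 + 8×10 + 6 → 6 thousands, 3 hundreds, 8 tens, 6 ones (place-value notation)
6 thousands, 3 hundreds, 8 tens, 6 ones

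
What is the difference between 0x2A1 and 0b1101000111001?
Convert 0x2A1 (hexadecimal) → 2×256 + 10×16 + 1 = 673 (decimal)
Convert 0b1101000111001 (binary) → 4096 + 2048 + 512 + 32 + 16 + 8 + 1 = 6713 (decimal)
Difference: |673 - 6713| = 6040
6040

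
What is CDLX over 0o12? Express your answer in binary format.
Convert CDLX (Roman numeral) → 400 + 50 + 10 = 460 (decimal)
Convert 0o12 (octal) → 1×8 + 2 = 10 (decimal)
Compute 460 ÷ 10 = 46
Convert 46 (decimal) → 46 = 32 + 8 + 4 + 2 → 0b101110 (binary)
0b101110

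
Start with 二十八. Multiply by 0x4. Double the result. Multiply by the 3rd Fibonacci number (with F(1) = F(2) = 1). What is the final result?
Convert 二十八 (Chinese numeral) → 2×10 + 8 = 28 (decimal)
Start: 28
Convert 0x4 (hexadecimal) → 4 (decimal)
28 × 4 = 112
112 × 2 = 224
Convert the 3rd Fibonacci number (with F(1) = F(2) = 1) (Fibonacci index) → 1, 1, 2 → 2 (decimal)
224 × 2 = 448
448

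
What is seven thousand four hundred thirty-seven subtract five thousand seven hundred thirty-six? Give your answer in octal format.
Convert seven thousand four hundred thirty-seven (English words) → 7×1000 + 4×100 + 37 = 7437 (decimal)
Convert five thousand seven hundred thirty-six (English words) → 5×1000 + 7×100 + 36 = 5736 (decimal)
Compute 7437 - 5736 = 1701
Convert 1701 (decimal) → 1701 = 3×512 + 2×64 + 4×8 + 5 → 0o3245 (octal)
0o3245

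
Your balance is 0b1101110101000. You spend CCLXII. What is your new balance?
Convert 0b1101110101000 (binary) → 4096 + 2048 + 512 + 256 + 128 + 32 + 8 = 7080 (decimal)
Convert CCLXII (Roman numeral) → 100 + 100 + 50 + 10 + 1 + 1 = 262 (decimal)
Compute 7080 - 262 = 6818
6818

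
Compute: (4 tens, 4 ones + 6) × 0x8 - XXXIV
Convert 4 tens, 4 ones (place-value notation) → 4×10 + 4 = 44 (decimal)
Convert 0x8 (hexadecimal) → 8 (decimal)
Convert XXXIV (Roman numeral) → 10 + 10 + 10 + 4 = 34 (decimal)
Expression in decimal: (44 + 6) × 8 - 34
Parentheses first: 44 + 6 = 50
Multiply: 50 × 8 = 400
Subtract: 400 - 34 = 366
366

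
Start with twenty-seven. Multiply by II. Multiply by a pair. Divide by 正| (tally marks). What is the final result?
Convert twenty-seven (English words) → 27 (decimal)
Start: 27
Convert II (Roman numeral) → 1 + 1 = 2 (decimal)
27 × 2 = 54
Convert a pair (colloquial) → 2 (decimal)
54 × 2 = 108
Convert 正| (tally marks) → 5 + 1 = 6 (decimal)
108 ÷ 6 = 18
18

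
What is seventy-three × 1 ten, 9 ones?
Convert seventy-three (English words) → 73 (decimal)
Convert 1 ten, 9 ones (place-value notation) → 1×10 + 9 = 19 (decimal)
Compute 73 × 19 = 1387
1387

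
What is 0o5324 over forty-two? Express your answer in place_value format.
Convert 0o5324 (octal) → 5×512 + 3×64 + 2×8 + 4 = 2772 (decimal)
Convert forty-two (English words) → 42 (decimal)
Compute 2772 ÷ 42 = 66
Convert 66 (decimal) → 66 = 6×10 + 6 → 6 tens, 6 ones (place-value notation)
6 tens, 6 ones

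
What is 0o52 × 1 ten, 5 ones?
Convert 0o52 (octal) → 5×8 + 2 = 42 (decimal)
Convert 1 ten, 5 ones (place-value notation) → 1×10 + 5 = 15 (decimal)
Compute 42 × 15 = 630
630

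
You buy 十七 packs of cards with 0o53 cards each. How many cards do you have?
Convert 0o53 (octal) → 5×8 + 3 = 43 (decimal)
Convert 十七 (Chinese numeral) → 1×10 + 7 = 17 (decimal)
Compute 43 × 17 = 731
731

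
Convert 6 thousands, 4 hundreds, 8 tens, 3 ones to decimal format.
Convert 6 thousands, 4 hundreds, 8 tens, 3 ones (place-value notation) → 6×1000 + 4×100 + 8×10 + 3 = 6483 (decimal)
6483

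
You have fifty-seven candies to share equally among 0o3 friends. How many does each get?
Convert fifty-seven (English words) → 57 (decimal)
Convert 0o3 (octal) → 3 (decimal)
Compute 57 ÷ 3 = 19
19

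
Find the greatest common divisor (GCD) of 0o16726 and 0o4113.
Convert 0o16726 (octal) → 1×4096 + 6×512 + 7×64 + 2×8 + 6 = 7638 (decimal)
Convert 0o4113 (octal) → 4×512 + 1×64 + 1×8 + 3 = 2123 (decimal)
Compute gcd(7638, 2123) = 1
1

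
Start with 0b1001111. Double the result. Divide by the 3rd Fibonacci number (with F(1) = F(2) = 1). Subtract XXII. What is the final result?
Convert 0b1001111 (binary) → 64 + 8 + 4 + 2 + 1 = 79 (decimal)
Start: 79
79 × 2 = 158
Convert the 3rd Fibonacci number (with F(1) = F(2) = 1) (Fibonacci index) → 1, 1, 2 → 2 (decimal)
158 ÷ 2 = 79
Convert XXII (Roman numeral) → 10 + 10 + 1 + 1 = 22 (decimal)
79 - 22 = 57
57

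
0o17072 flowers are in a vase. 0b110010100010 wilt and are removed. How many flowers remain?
Convert 0o17072 (octal) → 1×4096 + 7×512 + 7×8 + 2 = 7738 (decimal)
Convert 0b110010100010 (binary) → 2048 + 1024 + 128 + 32 + 2 = 3234 (decimal)
Compute 7738 - 3234 = 4504
4504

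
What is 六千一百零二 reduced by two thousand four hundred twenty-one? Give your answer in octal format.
Convert 六千一百零二 (Chinese numeral) → 6×1000 + 1×100 + 2 = 6102 (decimal)
Convert two thousand four hundred twenty-one (English words) → 2×1000 + 4×100 + 21 = 2421 (decimal)
Compute 6102 - 2421 = 3681
Convert 3681 (decimal) → 3681 = 7×512 + 1×64 + 4×8 + 1 → 0o7141 (octal)
0o7141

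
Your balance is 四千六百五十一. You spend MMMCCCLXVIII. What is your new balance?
Convert 四千六百五十一 (Chinese numeral) → 4×1000 + 6×100 + 5×10 + 1 = 4651 (decimal)
Convert MMMCCCLXVIII (Roman numeral) → 1000 + 1000 + 1000 + 100 + 100 + 100 + 50 + 10 + 5 + 1 + 1 + 1 = 3368 (decimal)
Compute 4651 - 3368 = 1283
1283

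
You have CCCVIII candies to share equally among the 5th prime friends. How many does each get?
Convert CCCVIII (Roman numeral) → 100 + 100 + 100 + 5 + 1 + 1 + 1 = 308 (decimal)
Convert the 5th prime (prime index) → 11 (decimal)
Compute 308 ÷ 11 = 28
28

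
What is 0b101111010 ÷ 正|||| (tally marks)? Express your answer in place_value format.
Convert 0b101111010 (binary) → 256 + 64 + 32 + 16 + 8 + 2 = 378 (decimal)
Convert 正|||| (tally marks) → 5 + 4 = 9 (decimal)
Compute 378 ÷ 9 = 42
Convert 42 (decimal) → 42 = 4×10 + 2 → 4 tens, 2 ones (place-value notation)
4 tens, 2 ones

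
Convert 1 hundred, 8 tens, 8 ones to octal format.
Convert 1 hundred, 8 tens, 8 ones (place-value notation) → 1×100 + 8×10 + 8 = 188 (decimal)
Convert 188 (decimal) → 188 = 2×64 + 7×8 + 4 → 0o274 (octal)
0o274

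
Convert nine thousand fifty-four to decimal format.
Convert nine thousand fifty-four (English words) → 9×1000 + 54 = 9054 (decimal)
9054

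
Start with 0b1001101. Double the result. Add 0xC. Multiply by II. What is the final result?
Convert 0b1001101 (binary) → 64 + 8 + 4 + 1 = 77 (decimal)
Start: 77
77 × 2 = 154
Convert 0xC (hexadecimal) → 12 (decimal)
154 + 12 = 166
Convert II (Roman numeral) → 1 + 1 = 2 (decimal)
166 × 2 = 332
332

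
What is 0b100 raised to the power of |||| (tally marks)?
Convert 0b100 (binary) → 4 (decimal)
Convert |||| (tally marks) → 4 (decimal)
Compute 4 ^ 4 = 256
256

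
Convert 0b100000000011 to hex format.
Convert 0b100000000011 (binary) → 2048 + 2 + 1 = 2051 (decimal)
Convert 2051 (decimal) → 2051 = 8×256 + 3 → 0x803 (hexadecimal)
0x803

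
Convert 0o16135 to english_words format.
Convert 0o16135 (octal) → 1×4096 + 6×512 + 1×64 + 3×8 + 5 = 7261 (decimal)
Convert 7261 (decimal) → 7261 = 7×1000 + 2×100 + 61 → seven thousand two hundred sixty-one (English words)
seven thousand two hundred sixty-one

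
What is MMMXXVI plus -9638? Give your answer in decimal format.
Convert MMMXXVI (Roman numeral) → 1000 + 1000 + 1000 + 10 + 10 + 5 + 1 = 3026 (decimal)
Compute 3026 + -9638 = -6612
-6612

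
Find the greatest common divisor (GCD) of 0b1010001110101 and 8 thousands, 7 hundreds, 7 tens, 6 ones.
Convert 0b1010001110101 (binary) → 4096 + 1024 + 64 + 32 + 16 + 4 + 1 = 5237 (decimal)
Convert 8 thousands, 7 hundreds, 7 tens, 6 ones (place-value notation) → 8×1000 + 7×100 + 7×10 + 6 = 8776 (decimal)
Compute gcd(5237, 8776) = 1
1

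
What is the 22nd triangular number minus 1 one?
The 22nd triangular number = 22×23/2 = 253
Convert 1 one (place-value notation) → 1 (decimal)
Compute 253 - 1 = 252
252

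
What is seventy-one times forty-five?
Convert seventy-one (English words) → 71 (decimal)
Convert forty-five (English words) → 45 (decimal)
Compute 71 × 45 = 3195
3195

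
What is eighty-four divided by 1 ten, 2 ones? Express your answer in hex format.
Convert eighty-four (English words) → 84 (decimal)
Convert 1 ten, 2 ones (place-value notation) → 1×10 + 2 = 12 (decimal)
Compute 84 ÷ 12 = 7
Convert 7 (decimal) → 0x7 (hexadecimal)
0x7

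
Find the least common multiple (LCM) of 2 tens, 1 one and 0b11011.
Convert 2 tens, 1 one (place-value notation) → 2×10 + 1 = 21 (decimal)
Convert 0b11011 (binary) → 16 + 8 + 2 + 1 = 27 (decimal)
Compute lcm(21, 27) = 189
189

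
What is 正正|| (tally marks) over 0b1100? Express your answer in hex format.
Convert 正正|| (tally marks) → 5 + 5 + 2 = 12 (decimal)
Convert 0b1100 (binary) → 8 + 4 = 12 (decimal)
Compute 12 ÷ 12 = 1
Convert 1 (decimal) → 0x1 (hexadecimal)
0x1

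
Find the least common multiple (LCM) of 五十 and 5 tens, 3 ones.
Convert 五十 (Chinese numeral) → 5×10 = 50 (decimal)
Convert 5 tens, 3 ones (place-value notation) → 5×10 + 3 = 53 (decimal)
Compute lcm(50, 53) = 2650
2650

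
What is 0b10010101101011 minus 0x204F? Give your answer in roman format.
Convert 0b10010101101011 (binary) → 8192 + 1024 + 256 + 64 + 32 + 8 + 2 + 1 = 9579 (decimal)
Convert 0x204F (hexadecimal) → 2×4096 + 4×16 + 15 = 8271 (decimal)
Compute 9579 - 8271 = 1308
Convert 1308 (decimal) → 1308 = 1000 + 100 + 100 + 100 + 5 + 1 + 1 + 1 → MCCCVIII (Roman numeral)
MCCCVIII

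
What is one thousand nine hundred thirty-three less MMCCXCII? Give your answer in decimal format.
Convert one thousand nine hundred thirty-three (English words) → 1×1000 + 9×100 + 33 = 1933 (decimal)
Convert MMCCXCII (Roman numeral) → 1000 + 1000 + 100 + 100 + 90 + 1 + 1 = 2292 (decimal)
Compute 1933 - 2292 = -359
-359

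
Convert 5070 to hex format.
Convert 5070 (decimal) → 5070 = 1×4096 + 3×256 + 12×16 + 14 → 0x13CE (hexadecimal)
0x13CE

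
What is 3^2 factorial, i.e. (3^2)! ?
Convert 3^2 (power) → 9 (decimal)
Compute 9! = 362880
362880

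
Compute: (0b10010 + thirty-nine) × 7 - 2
Convert 0b10010 (binary) → 16 + 2 = 18 (decimal)
Convert thirty-nine (English words) → 39 (decimal)
Expression in decimal: (18 + 39) × 7 - 2
Parentheses first: 18 + 39 = 57
Multiply: 57 × 7 = 399
Subtract: 399 - 2 = 397
397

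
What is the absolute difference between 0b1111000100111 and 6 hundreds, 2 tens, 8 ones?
Convert 0b1111000100111 (binary) → 4096 + 2048 + 1024 + 512 + 32 + 4 + 2 + 1 = 7719 (decimal)
Convert 6 hundreds, 2 tens, 8 ones (place-value notation) → 6×100 + 2×10 + 8 = 628 (decimal)
Compute |7719 - 628| = 7091
7091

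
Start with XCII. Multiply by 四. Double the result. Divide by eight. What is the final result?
Convert XCII (Roman numeral) → 90 + 1 + 1 = 92 (decimal)
Start: 92
Convert 四 (Chinese numeral) → 4 (decimal)
92 × 4 = 368
368 × 2 = 736
Convert eight (English words) → 8 (decimal)
736 ÷ 8 = 92
92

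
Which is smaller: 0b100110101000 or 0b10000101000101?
Convert 0b100110101000 (binary) → 2048 + 256 + 128 + 32 + 8 = 2472 (decimal)
Convert 0b10000101000101 (binary) → 8192 + 256 + 64 + 4 + 1 = 8517 (decimal)
Compare 2472 vs 8517: smaller = 2472
2472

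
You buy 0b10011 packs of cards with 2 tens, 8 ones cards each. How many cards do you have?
Convert 2 tens, 8 ones (place-value notation) → 2×10 + 8 = 28 (decimal)
Convert 0b10011 (binary) → 16 + 2 + 1 = 19 (decimal)
Compute 28 × 19 = 532
532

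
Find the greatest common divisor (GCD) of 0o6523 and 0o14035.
Convert 0o6523 (octal) → 6×512 + 5×64 + 2×8 + 3 = 3411 (decimal)
Convert 0o14035 (octal) → 1×4096 + 4×512 + 3×8 + 5 = 6173 (decimal)
Compute gcd(3411, 6173) = 1
1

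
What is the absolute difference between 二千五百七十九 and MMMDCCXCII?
Convert 二千五百七十九 (Chinese numeral) → 2×1000 + 5×100 + 7×10 + 9 = 2579 (decimal)
Convert MMMDCCXCII (Roman numeral) → 1000 + 1000 + 1000 + 500 + 100 + 100 + 90 + 1 + 1 = 3792 (decimal)
Compute |2579 - 3792| = 1213
1213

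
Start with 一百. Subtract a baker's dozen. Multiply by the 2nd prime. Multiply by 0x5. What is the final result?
Convert 一百 (Chinese numeral) → 1×100 = 100 (decimal)
Start: 100
Convert a baker's dozen (colloquial) → 13 (decimal)
100 - 13 = 87
Convert the 2nd prime (prime index) → 3 (decimal)
87 × 3 = 261
Convert 0x5 (hexadecimal) → 5 (decimal)
261 × 5 = 1305
1305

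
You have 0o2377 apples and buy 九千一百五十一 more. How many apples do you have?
Convert 0o2377 (octal) → 2×512 + 3×64 + 7×8 + 7 = 1279 (decimal)
Convert 九千一百五十一 (Chinese numeral) → 9×1000 + 1×100 + 5×10 + 1 = 9151 (decimal)
Compute 1279 + 9151 = 10430
10430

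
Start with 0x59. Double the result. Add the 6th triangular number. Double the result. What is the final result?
Convert 0x59 (hexadecimal) → 5×16 + 9 = 89 (decimal)
Start: 89
89 × 2 = 178
Convert the 6th triangular number (triangular index) → 6×7/2 = 21 (decimal)
178 + 21 = 199
199 × 2 = 398
398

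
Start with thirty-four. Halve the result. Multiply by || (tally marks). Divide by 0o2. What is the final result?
Convert thirty-four (English words) → 34 (decimal)
Start: 34
34 ÷ 2 = 17
Convert || (tally marks) → 2 (decimal)
17 × 2 = 34
Convert 0o2 (octal) → 2 (decimal)
34 ÷ 2 = 17
17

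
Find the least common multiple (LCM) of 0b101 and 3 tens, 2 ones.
Convert 0b101 (binary) → 4 + 1 = 5 (decimal)
Convert 3 tens, 2 ones (place-value notation) → 3×10 + 2 = 32 (decimal)
Compute lcm(5, 32) = 160
160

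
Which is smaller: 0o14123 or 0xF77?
Convert 0o14123 (octal) → 1×4096 + 4×512 + 1×64 + 2×8 + 3 = 6227 (decimal)
Convert 0xF77 (hexadecimal) → 15×256 + 7×16 + 7 = 3959 (decimal)
Compare 6227 vs 3959: smaller = 3959
3959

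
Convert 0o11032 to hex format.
Convert 0o11032 (octal) → 1×4096 + 1×512 + 3×8 + 2 = 4634 (decimal)
Convert 4634 (decimal) → 4634 = 1×4096 + 2×256 + 1×16 + 10 → 0x121A (hexadecimal)
0x121A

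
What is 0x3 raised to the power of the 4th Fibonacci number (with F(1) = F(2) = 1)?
Convert 0x3 (hexadecimal) → 3 (decimal)
Convert the 4th Fibonacci number (with F(1) = F(2) = 1) (Fibonacci index) → 1, 1, 2, 3 → 3 (decimal)
Compute 3 ^ 3 = 27
27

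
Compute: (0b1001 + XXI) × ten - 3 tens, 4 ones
Convert 0b1001 (binary) → 8 + 1 = 9 (decimal)
Convert XXI (Roman numeral) → 10 + 10 + 1 = 21 (decimal)
Convert ten (English words) → 10 (decimal)
Convert 3 tens, 4 ones (place-value notation) → 3×10 + 4 = 34 (decimal)
Expression in decimal: (9 + 21) × 10 - 34
Parentheses first: 9 + 21 = 30
Multiply: 30 × 10 = 300
Subtract: 300 - 34 = 266
266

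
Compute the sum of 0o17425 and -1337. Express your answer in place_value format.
Convert 0o17425 (octal) → 1×4096 + 7×512 + 4×64 + 2×8 + 5 = 7957 (decimal)
Compute 7957 + -1337 = 6620
Convert 6620 (decimal) → 6620 = 6×1000 + 6×100 + 2×10 → 6 thousands, 6 hundreds, 2 tens (place-value notation)
6 thousands, 6 hundreds, 2 tens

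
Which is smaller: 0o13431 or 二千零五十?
Convert 0o13431 (octal) → 1×4096 + 3×512 + 4×64 + 3×8 + 1 = 5913 (decimal)
Convert 二千零五十 (Chinese numeral) → 2×1000 + 5×10 = 2050 (decimal)
Compare 5913 vs 2050: smaller = 2050
2050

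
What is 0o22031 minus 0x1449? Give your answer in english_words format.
Convert 0o22031 (octal) → 2×4096 + 2×512 + 3×8 + 1 = 9241 (decimal)
Convert 0x1449 (hexadecimal) → 1×4096 + 4×256 + 4×16 + 9 = 5193 (decimal)
Compute 9241 - 5193 = 4048
Convert 4048 (decimal) → 4048 = 4×1000 + 48 → four thousand forty-eight (English words)
four thousand forty-eight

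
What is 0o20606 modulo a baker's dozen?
Convert 0o20606 (octal) → 2×4096 + 6×64 + 6 = 8582 (decimal)
Convert a baker's dozen (colloquial) → 13 (decimal)
Compute 8582 mod 13 = 2
2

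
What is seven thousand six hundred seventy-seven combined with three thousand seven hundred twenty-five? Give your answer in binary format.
Convert seven thousand six hundred seventy-seven (English words) → 7×1000 + 6×100 + 77 = 7677 (decimal)
Convert three thousand seven hundred twenty-five (English words) → 3×1000 + 7×100 + 25 = 3725 (decimal)
Compute 7677 + 3725 = 11402
Convert 11402 (decimal) → 11402 = 8192 + 2048 + 1024 + 128 + 8 + 2 → 0b10110010001010 (binary)
0b10110010001010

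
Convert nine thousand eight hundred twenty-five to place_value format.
Convert nine thousand eight hundred twenty-five (English words) → 9×1000 + 8×100 + 25 = 9825 (decimal)
Convert 9825 (decimal) → 9825 = 9×1000 + 8×100 + 2×10 + 5 → 9 thousands, 8 hundreds, 2 tens, 5 ones (place-value notation)
9 thousands, 8 hundreds, 2 tens, 5 ones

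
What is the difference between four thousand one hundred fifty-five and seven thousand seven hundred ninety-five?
Convert four thousand one hundred fifty-five (English words) → 4×1000 + 1×100 + 55 = 4155 (decimal)
Convert seven thousand seven hundred ninety-five (English words) → 7×1000 + 7×100 + 95 = 7795 (decimal)
Difference: |4155 - 7795| = 3640
3640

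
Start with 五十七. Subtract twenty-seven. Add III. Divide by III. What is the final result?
Convert 五十七 (Chinese numeral) → 5×10 + 7 = 57 (decimal)
Start: 57
Convert twenty-seven (English words) → 27 (decimal)
57 - 27 = 30
Convert III (Roman numeral) → 1 + 1 + 1 = 3 (decimal)
30 + 3 = 33
Convert III (Roman numeral) → 1 + 1 + 1 = 3 (decimal)
33 ÷ 3 = 11
11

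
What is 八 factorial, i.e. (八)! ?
Convert 八 (Chinese numeral) → 8 (decimal)
Compute 8! = 40320
40320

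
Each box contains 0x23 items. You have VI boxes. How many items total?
Convert 0x23 (hexadecimal) → 2×16 + 3 = 35 (decimal)
Convert VI (Roman numeral) → 5 + 1 = 6 (decimal)
Compute 35 × 6 = 210
210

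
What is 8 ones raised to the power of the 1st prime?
Convert 8 ones (place-value notation) → 8 (decimal)
Convert the 1st prime (prime index) → 2 (decimal)
Compute 8 ^ 2 = 64
64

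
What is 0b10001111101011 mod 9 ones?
Convert 0b10001111101011 (binary) → 8192 + 512 + 256 + 128 + 64 + 32 + 8 + 2 + 1 = 9195 (decimal)
Convert 9 ones (place-value notation) → 9 (decimal)
Compute 9195 mod 9 = 6
6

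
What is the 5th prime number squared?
The 5th prime number = 11
Compute 11² = 11 × 11 = 121
121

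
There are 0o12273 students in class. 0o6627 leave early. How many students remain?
Convert 0o12273 (octal) → 1×4096 + 2×512 + 2×64 + 7×8 + 3 = 5307 (decimal)
Convert 0o6627 (octal) → 6×512 + 6×64 + 2×8 + 7 = 3479 (decimal)
Compute 5307 - 3479 = 1828
1828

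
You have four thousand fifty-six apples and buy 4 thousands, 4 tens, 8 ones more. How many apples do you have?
Convert four thousand fifty-six (English words) → 4×1000 + 56 = 4056 (decimal)
Convert 4 thousands, 4 tens, 8 ones (place-value notation) → 4×1000 + 4×10 + 8 = 4048 (decimal)
Compute 4056 + 4048 = 8104
8104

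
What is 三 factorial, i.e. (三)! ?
Convert 三 (Chinese numeral) → 3 (decimal)
Compute 3! = 6
6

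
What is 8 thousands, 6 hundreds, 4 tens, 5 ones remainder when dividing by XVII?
Convert 8 thousands, 6 hundreds, 4 tens, 5 ones (place-value notation) → 8×1000 + 6×100 + 4×10 + 5 = 8645 (decimal)
Convert XVII (Roman numeral) → 10 + 5 + 1 + 1 = 17 (decimal)
Compute 8645 mod 17 = 9
9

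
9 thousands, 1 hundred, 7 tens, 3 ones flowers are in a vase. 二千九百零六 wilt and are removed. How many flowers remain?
Convert 9 thousands, 1 hundred, 7 tens, 3 ones (place-value notation) → 9×1000 + 1×100 + 7×10 + 3 = 9173 (decimal)
Convert 二千九百零六 (Chinese numeral) → 2×1000 + 9×100 + 6 = 2906 (decimal)
Compute 9173 - 2906 = 6267
6267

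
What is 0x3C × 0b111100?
Convert 0x3C (hexadecimal) → 3×16 + 12 = 60 (decimal)
Convert 0b111100 (binary) → 32 + 16 + 8 + 4 = 60 (decimal)
Compute 60 × 60 = 3600
3600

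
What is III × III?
Convert III (Roman numeral) → 1 + 1 + 1 = 3 (decimal)
Convert III (Roman numeral) → 1 + 1 + 1 = 3 (decimal)
Compute 3 × 3 = 9
9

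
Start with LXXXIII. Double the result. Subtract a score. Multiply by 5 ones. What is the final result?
Convert LXXXIII (Roman numeral) → 50 + 10 + 10 + 10 + 1 + 1 + 1 = 83 (decimal)
Start: 83
83 × 2 = 166
Convert a score (colloquial) → 20 (decimal)
166 - 20 = 146
Convert 5 ones (place-value notation) → 5 (decimal)
146 × 5 = 730
730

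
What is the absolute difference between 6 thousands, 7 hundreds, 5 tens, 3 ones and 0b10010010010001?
Convert 6 thousands, 7 hundreds, 5 tens, 3 ones (place-value notation) → 6×1000 + 7×100 + 5×10 + 3 = 6753 (decimal)
Convert 0b10010010010001 (binary) → 8192 + 1024 + 128 + 16 + 1 = 9361 (decimal)
Compute |6753 - 9361| = 2608
2608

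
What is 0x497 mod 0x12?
Convert 0x497 (hexadecimal) → 4×256 + 9×16 + 7 = 1175 (decimal)
Convert 0x12 (hexadecimal) → 1×16 + 2 = 18 (decimal)
Compute 1175 mod 18 = 5
5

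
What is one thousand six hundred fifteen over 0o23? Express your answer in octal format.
Convert one thousand six hundred fifteen (English words) → 1×1000 + 6×100 + 15 = 1615 (decimal)
Convert 0o23 (octal) → 2×8 + 3 = 19 (decimal)
Compute 1615 ÷ 19 = 85
Convert 85 (decimal) → 85 = 1×64 + 2×8 + 5 → 0o125 (octal)
0o125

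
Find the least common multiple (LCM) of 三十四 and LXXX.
Convert 三十四 (Chinese numeral) → 3×10 + 4 = 34 (decimal)
Convert LXXX (Roman numeral) → 50 + 10 + 10 + 10 = 80 (decimal)
Compute lcm(34, 80) = 1360
1360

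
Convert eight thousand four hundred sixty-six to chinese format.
Convert eight thousand four hundred sixty-six (English words) → 8×1000 + 4×100 + 66 = 8466 (decimal)
Convert 8466 (decimal) → 8466 = 8×1000 + 4×100 + 6×10 + 6 → 八千四百六十六 (Chinese numeral)
八千四百六十六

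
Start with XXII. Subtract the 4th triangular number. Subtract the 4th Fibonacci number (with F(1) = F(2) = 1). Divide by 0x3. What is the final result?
Convert XXII (Roman numeral) → 10 + 10 + 1 + 1 = 22 (decimal)
Start: 22
Convert the 4th triangular number (triangular index) → 4×5/2 = 10 (decimal)
22 - 10 = 12
Convert the 4th Fibonacci number (with F(1) = F(2) = 1) (Fibonacci index) → 1, 1, 2, 3 → 3 (decimal)
12 - 3 = 9
Convert 0x3 (hexadecimal) → 3 (decimal)
9 ÷ 3 = 3
3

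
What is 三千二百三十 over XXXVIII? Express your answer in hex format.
Convert 三千二百三十 (Chinese numeral) → 3×1000 + 2×100 + 3×10 = 3230 (decimal)
Convert XXXVIII (Roman numeral) → 10 + 10 + 10 + 5 + 1 + 1 + 1 = 38 (decimal)
Compute 3230 ÷ 38 = 85
Convert 85 (decimal) → 85 = 5×16 + 5 → 0x55 (hexadecimal)
0x55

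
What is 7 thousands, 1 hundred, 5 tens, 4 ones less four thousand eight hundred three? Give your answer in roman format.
Convert 7 thousands, 1 hundred, 5 tens, 4 ones (place-value notation) → 7×1000 + 1×100 + 5×10 + 4 = 7154 (decimal)
Convert four thousand eight hundred three (English words) → 4×1000 + 8×100 + 3 = 4803 (decimal)
Compute 7154 - 4803 = 2351
Convert 2351 (decimal) → 2351 = 1000 + 1000 + 100 + 100 + 100 + 50 + 1 → MMCCCLI (Roman numeral)
MMCCCLI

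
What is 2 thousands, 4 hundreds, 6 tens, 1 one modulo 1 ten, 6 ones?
Convert 2 thousands, 4 hundreds, 6 tens, 1 one (place-value notation) → 2×1000 + 4×100 + 6×10 + 1 = 2461 (decimal)
Convert 1 ten, 6 ones (place-value notation) → 1×10 + 6 = 16 (decimal)
Compute 2461 mod 16 = 13
13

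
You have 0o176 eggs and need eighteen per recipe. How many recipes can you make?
Convert 0o176 (octal) → 1×64 + 7×8 + 6 = 126 (decimal)
Convert eighteen (English words) → 18 (decimal)
Compute 126 ÷ 18 = 7
7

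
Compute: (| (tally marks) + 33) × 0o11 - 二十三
Convert | (tally marks) → 1 (decimal)
Convert 0o11 (octal) → 1×8 + 1 = 9 (decimal)
Convert 二十三 (Chinese numeral) → 2×10 + 3 = 23 (decimal)
Expression in decimal: (1 + 33) × 9 - 23
Parentheses first: 1 + 33 = 34
Multiply: 34 × 9 = 306
Subtract: 306 - 23 = 283
283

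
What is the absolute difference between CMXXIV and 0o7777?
Convert CMXXIV (Roman numeral) → 900 + 10 + 10 + 4 = 924 (decimal)
Convert 0o7777 (octal) → 7×512 + 7×64 + 7×8 + 7 = 4095 (decimal)
Compute |924 - 4095| = 3171
3171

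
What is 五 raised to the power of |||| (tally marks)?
Convert 五 (Chinese numeral) → 5 (decimal)
Convert |||| (tally marks) → 4 (decimal)
Compute 5 ^ 4 = 625
625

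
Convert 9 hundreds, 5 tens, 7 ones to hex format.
Convert 9 hundreds, 5 tens, 7 ones (place-value notation) → 9×100 + 5×10 + 7 = 957 (decimal)
Convert 957 (decimal) → 957 = 3×256 + 11×16 + 13 → 0x3BD (hexadecimal)
0x3BD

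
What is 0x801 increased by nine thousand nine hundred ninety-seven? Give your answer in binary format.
Convert 0x801 (hexadecimal) → 8×256 + 1 = 2049 (decimal)
Convert nine thousand nine hundred ninety-seven (English words) → 9×1000 + 9×100 + 97 = 9997 (decimal)
Compute 2049 + 9997 = 12046
Convert 12046 (decimal) → 12046 = 8192 + 2048 + 1024 + 512 + 256 + 8 + 4 + 2 → 0b10111100001110 (binary)
0b10111100001110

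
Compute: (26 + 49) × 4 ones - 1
Convert 4 ones (place-value notation) → 4 (decimal)
Expression in decimal: (26 + 49) × 4 - 1
Parentheses first: 26 + 49 = 75
Multiply: 75 × 4 = 300
Subtract: 300 - 1 = 299
299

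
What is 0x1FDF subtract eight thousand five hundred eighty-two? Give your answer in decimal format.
Convert 0x1FDF (hexadecimal) → 1×4096 + 15×256 + 13×16 + 15 = 8159 (decimal)
Convert eight thousand five hundred eighty-two (English words) → 8×1000 + 5×100 + 82 = 8582 (decimal)
Compute 8159 - 8582 = -423
-423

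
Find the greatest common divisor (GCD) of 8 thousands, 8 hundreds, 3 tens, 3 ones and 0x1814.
Convert 8 thousands, 8 hundreds, 3 tens, 3 ones (place-value notation) → 8×1000 + 8×100 + 3×10 + 3 = 8833 (decimal)
Convert 0x1814 (hexadecimal) → 1×4096 + 8×256 + 1×16 + 4 = 6164 (decimal)
Compute gcd(8833, 6164) = 1
1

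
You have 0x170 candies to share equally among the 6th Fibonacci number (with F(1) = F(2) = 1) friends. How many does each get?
Convert 0x170 (hexadecimal) → 1×256 + 7×16 = 368 (decimal)
Convert the 6th Fibonacci number (with F(1) = F(2) = 1) (Fibonacci index) → 1, 1, 2, 3, 5, 8 → 8 (decimal)
Compute 368 ÷ 8 = 46
46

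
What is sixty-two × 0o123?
Convert sixty-two (English words) → 62 (decimal)
Convert 0o123 (octal) → 1×64 + 2×8 + 3 = 83 (decimal)
Compute 62 × 83 = 5146
5146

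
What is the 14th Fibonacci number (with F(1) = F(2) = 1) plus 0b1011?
The 14th Fibonacci number (with F(1) = F(2) = 1): 1, 1, 2, 3, 5, 8, 13, 21, 34, 55, 89, 144, 233, 377 → 377
Convert 0b1011 (binary) → 8 + 2 + 1 = 11 (decimal)
Compute 377 + 11 = 388
388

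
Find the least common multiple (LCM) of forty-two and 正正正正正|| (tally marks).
Convert forty-two (English words) → 42 (decimal)
Convert 正正正正正|| (tally marks) → 5 + 5 + 5 + 5 + 5 + 2 = 27 (decimal)
Compute lcm(42, 27) = 378
378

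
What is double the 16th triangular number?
The 16th triangular number = 16×17/2 = 136
Compute 136 × 2 = 272
272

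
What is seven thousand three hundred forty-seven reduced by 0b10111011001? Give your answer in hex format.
Convert seven thousand three hundred forty-seven (English words) → 7×1000 + 3×100 + 47 = 7347 (decimal)
Convert 0b10111011001 (binary) → 1024 + 256 + 128 + 64 + 16 + 8 + 1 = 1497 (decimal)
Compute 7347 - 1497 = 5850
Convert 5850 (decimal) → 5850 = 1×4096 + 6×256 + 13×16 + 10 → 0x16DA (hexadecimal)
0x16DA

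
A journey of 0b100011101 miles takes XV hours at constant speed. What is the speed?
Convert 0b100011101 (binary) → 256 + 16 + 8 + 4 + 1 = 285 (decimal)
Convert XV (Roman numeral) → 10 + 5 = 15 (decimal)
Compute 285 ÷ 15 = 19
19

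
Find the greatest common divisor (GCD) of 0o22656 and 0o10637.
Convert 0o22656 (octal) → 2×4096 + 2×512 + 6×64 + 5×8 + 6 = 9646 (decimal)
Convert 0o10637 (octal) → 1×4096 + 6×64 + 3×8 + 7 = 4511 (decimal)
Compute gcd(9646, 4511) = 13
13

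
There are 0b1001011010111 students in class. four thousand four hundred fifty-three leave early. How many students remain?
Convert 0b1001011010111 (binary) → 4096 + 512 + 128 + 64 + 16 + 4 + 2 + 1 = 4823 (decimal)
Convert four thousand four hundred fifty-three (English words) → 4×1000 + 4×100 + 53 = 4453 (decimal)
Compute 4823 - 4453 = 370
370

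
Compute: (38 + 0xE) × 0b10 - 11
Convert 0xE (hexadecimal) → 14 (decimal)
Convert 0b10 (binary) → 2 (decimal)
Expression in decimal: (38 + 14) × 2 - 11
Parentheses first: 38 + 14 = 52
Multiply: 52 × 2 = 104
Subtract: 104 - 11 = 93
93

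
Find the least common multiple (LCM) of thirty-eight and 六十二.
Convert thirty-eight (English words) → 38 (decimal)
Convert 六十二 (Chinese numeral) → 6×10 + 2 = 62 (decimal)
Compute lcm(38, 62) = 1178
1178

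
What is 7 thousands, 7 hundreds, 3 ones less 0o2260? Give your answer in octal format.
Convert 7 thousands, 7 hundreds, 3 ones (place-value notation) → 7×1000 + 7×100 + 3 = 7703 (decimal)
Convert 0o2260 (octal) → 2×512 + 2×64 + 6×8 = 1200 (decimal)
Compute 7703 - 1200 = 6503
Convert 6503 (decimal) → 6503 = 1×4096 + 4×512 + 5×64 + 4×8 + 7 → 0o14547 (octal)
0o14547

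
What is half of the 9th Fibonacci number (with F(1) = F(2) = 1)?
The 9th Fibonacci number (with F(1) = F(2) = 1): 1, 1, 2, 3, 5, 8, 13, 21, 34 → 34
Compute 34 ÷ 2 = 17
17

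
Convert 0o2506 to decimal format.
Convert 0o2506 (octal) → 2×512 + 5×64 + 6 = 1350 (decimal)
1350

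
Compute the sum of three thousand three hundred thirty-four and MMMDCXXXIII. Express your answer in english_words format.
Convert three thousand three hundred thirty-four (English words) → 3×1000 + 3×100 + 34 = 3334 (decimal)
Convert MMMDCXXXIII (Roman numeral) → 1000 + 1000 + 1000 + 500 + 100 + 10 + 10 + 10 + 1 + 1 + 1 = 3633 (decimal)
Compute 3334 + 3633 = 6967
Convert 6967 (decimal) → 6967 = 6×1000 + 9×100 + 67 → six thousand nine hundred sixty-seven (English words)
six thousand nine hundred sixty-seven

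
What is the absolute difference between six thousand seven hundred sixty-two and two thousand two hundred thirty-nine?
Convert six thousand seven hundred sixty-two (English words) → 6×1000 + 7×100 + 62 = 6762 (decimal)
Convert two thousand two hundred thirty-nine (English words) → 2×1000 + 2×100 + 39 = 2239 (decimal)
Compute |6762 - 2239| = 4523
4523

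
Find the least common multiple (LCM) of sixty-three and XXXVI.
Convert sixty-three (English words) → 63 (decimal)
Convert XXXVI (Roman numeral) → 10 + 10 + 10 + 5 + 1 = 36 (decimal)
Compute lcm(63, 36) = 252
252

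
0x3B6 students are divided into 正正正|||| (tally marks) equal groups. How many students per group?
Convert 0x3B6 (hexadecimal) → 3×256 + 11×16 + 6 = 950 (decimal)
Convert 正正正|||| (tally marks) → 5 + 5 + 5 + 4 = 19 (decimal)
Compute 950 ÷ 19 = 50
50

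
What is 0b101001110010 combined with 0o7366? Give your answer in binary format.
Convert 0b101001110010 (binary) → 2048 + 512 + 64 + 32 + 16 + 2 = 2674 (decimal)
Convert 0o7366 (octal) → 7×512 + 3×64 + 6×8 + 6 = 3830 (decimal)
Compute 2674 + 3830 = 6504
Convert 6504 (decimal) → 6504 = 4096 + 2048 + 256 + 64 + 32 + 8 → 0b1100101101000 (binary)
0b1100101101000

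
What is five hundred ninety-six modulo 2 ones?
Convert five hundred ninety-six (English words) → 5×100 + 96 = 596 (decimal)
Convert 2 ones (place-value notation) → 2 (decimal)
Compute 596 mod 2 = 0
0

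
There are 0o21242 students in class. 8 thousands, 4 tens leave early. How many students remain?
Convert 0o21242 (octal) → 2×4096 + 1×512 + 2×64 + 4×8 + 2 = 8866 (decimal)
Convert 8 thousands, 4 tens (place-value notation) → 8×1000 + 4×10 = 8040 (decimal)
Compute 8866 - 8040 = 826
826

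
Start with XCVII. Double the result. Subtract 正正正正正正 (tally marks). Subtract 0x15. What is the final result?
Convert XCVII (Roman numeral) → 90 + 5 + 1 + 1 = 97 (decimal)
Start: 97
97 × 2 = 194
Convert 正正正正正正 (tally marks) → 5 + 5 + 5 + 5 + 5 + 5 = 30 (decimal)
194 - 30 = 164
Convert 0x15 (hexadecimal) → 1×16 + 5 = 21 (decimal)
164 - 21 = 143
143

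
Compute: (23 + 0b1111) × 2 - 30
Convert 0b1111 (binary) → 8 + 4 + 2 + 1 = 15 (decimal)
Expression in decimal: (23 + 15) × 2 - 30
Parentheses first: 23 + 15 = 38
Multiply: 38 × 2 = 76
Subtract: 76 - 30 = 46
46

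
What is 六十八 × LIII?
Convert 六十八 (Chinese numeral) → 6×10 + 8 = 68 (decimal)
Convert LIII (Roman numeral) → 50 + 1 + 1 + 1 = 53 (decimal)
Compute 68 × 53 = 3604
3604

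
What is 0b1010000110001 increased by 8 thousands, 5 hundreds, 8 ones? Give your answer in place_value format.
Convert 0b1010000110001 (binary) → 4096 + 1024 + 32 + 16 + 1 = 5169 (decimal)
Convert 8 thousands, 5 hundreds, 8 ones (place-value notation) → 8×1000 + 5×100 + 8 = 8508 (decimal)
Compute 5169 + 8508 = 13677
Convert 13677 (decimal) → 13677 = 13×1000 + 6×100 + 7×10 + 7 → 13 thousands, 6 hundreds, 7 tens, 7 ones (place-value notation)
13 thousands, 6 hundreds, 7 tens, 7 ones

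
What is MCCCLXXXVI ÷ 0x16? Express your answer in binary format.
Convert MCCCLXXXVI (Roman numeral) → 1000 + 100 + 100 + 100 + 50 + 10 + 10 + 10 + 5 + 1 = 1386 (decimal)
Convert 0x16 (hexadecimal) → 1×16 + 6 = 22 (decimal)
Compute 1386 ÷ 22 = 63
Convert 63 (decimal) → 63 = 32 + 16 + 8 + 4 + 2 + 1 → 0b111111 (binary)
0b111111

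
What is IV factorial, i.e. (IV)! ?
Convert IV (Roman numeral) → 4 (decimal)
Compute 4! = 24
24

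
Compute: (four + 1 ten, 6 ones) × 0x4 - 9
Convert four (English words) → 4 (decimal)
Convert 1 ten, 6 ones (place-value notation) → 1×10 + 6 = 16 (decimal)
Convert 0x4 (hexadecimal) → 4 (decimal)
Expression in decimal: (4 + 16) × 4 - 9
Parentheses first: 4 + 16 = 20
Multiply: 20 × 4 = 80
Subtract: 80 - 9 = 71
71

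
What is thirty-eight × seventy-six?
Convert thirty-eight (English words) → 38 (decimal)
Convert seventy-six (English words) → 76 (decimal)
Compute 38 × 76 = 2888
2888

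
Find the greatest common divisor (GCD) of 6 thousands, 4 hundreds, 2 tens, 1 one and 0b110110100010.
Convert 6 thousands, 4 hundreds, 2 tens, 1 one (place-value notation) → 6×1000 + 4×100 + 2×10 + 1 = 6421 (decimal)
Convert 0b110110100010 (binary) → 2048 + 1024 + 256 + 128 + 32 + 2 = 3490 (decimal)
Compute gcd(6421, 3490) = 1
1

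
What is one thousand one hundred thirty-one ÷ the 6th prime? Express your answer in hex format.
Convert one thousand one hundred thirty-one (English words) → 1×1000 + 1×100 + 31 = 1131 (decimal)
Convert the 6th prime (prime index) → 13 (decimal)
Compute 1131 ÷ 13 = 87
Convert 87 (decimal) → 87 = 5×16 + 7 → 0x57 (hexadecimal)
0x57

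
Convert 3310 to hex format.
Convert 3310 (decimal) → 3310 = 12×256 + 14×16 + 14 → 0xCEE (hexadecimal)
0xCEE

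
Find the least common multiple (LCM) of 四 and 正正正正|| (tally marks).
Convert 四 (Chinese numeral) → 4 (decimal)
Convert 正正正正|| (tally marks) → 5 + 5 + 5 + 5 + 2 = 22 (decimal)
Compute lcm(4, 22) = 44
44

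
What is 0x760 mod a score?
Convert 0x760 (hexadecimal) → 7×256 + 6×16 = 1888 (decimal)
Convert a score (colloquial) → 20 (decimal)
Compute 1888 mod 20 = 8
8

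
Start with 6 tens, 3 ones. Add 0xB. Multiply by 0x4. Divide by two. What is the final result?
Convert 6 tens, 3 ones (place-value notation) → 6×10 + 3 = 63 (decimal)
Start: 63
Convert 0xB (hexadecimal) → 11 (decimal)
63 + 11 = 74
Convert 0x4 (hexadecimal) → 4 (decimal)
74 × 4 = 296
Convert two (English words) → 2 (decimal)
296 ÷ 2 = 148
148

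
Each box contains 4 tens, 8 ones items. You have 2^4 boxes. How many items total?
Convert 4 tens, 8 ones (place-value notation) → 4×10 + 8 = 48 (decimal)
Convert 2^4 (power) → 16 (decimal)
Compute 48 × 16 = 768
768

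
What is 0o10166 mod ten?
Convert 0o10166 (octal) → 1×4096 + 1×64 + 6×8 + 6 = 4214 (decimal)
Convert ten (English words) → 10 (decimal)
Compute 4214 mod 10 = 4
4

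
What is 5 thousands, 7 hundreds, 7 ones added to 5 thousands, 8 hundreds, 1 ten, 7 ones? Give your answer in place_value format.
Convert 5 thousands, 7 hundreds, 7 ones (place-value notation) → 5×1000 + 7×100 + 7 = 5707 (decimal)
Convert 5 thousands, 8 hundreds, 1 ten, 7 ones (place-value notation) → 5×1000 + 8×100 + 1×10 + 7 = 5817 (decimal)
Compute 5707 + 5817 = 11524
Convert 11524 (decimal) → 11524 = 11×1000 + 5×100 + 2×10 + 4 → 11 thousands, 5 hundreds, 2 tens, 4 ones (place-value notation)
11 thousands, 5 hundreds, 2 tens, 4 ones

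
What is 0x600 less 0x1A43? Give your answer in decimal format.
Convert 0x600 (hexadecimal) → 6×256 = 1536 (decimal)
Convert 0x1A43 (hexadecimal) → 1×4096 + 10×256 + 4×16 + 3 = 6723 (decimal)
Compute 1536 - 6723 = -5187
-5187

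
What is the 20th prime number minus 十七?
The 20th prime number = 71
Convert 十七 (Chinese numeral) → 1×10 + 7 = 17 (decimal)
Compute 71 - 17 = 54
54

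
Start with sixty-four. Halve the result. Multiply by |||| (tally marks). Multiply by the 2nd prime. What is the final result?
Convert sixty-four (English words) → 64 (decimal)
Start: 64
64 ÷ 2 = 32
Convert |||| (tally marks) → 4 (decimal)
32 × 4 = 128
Convert the 2nd prime (prime index) → 3 (decimal)
128 × 3 = 384
384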